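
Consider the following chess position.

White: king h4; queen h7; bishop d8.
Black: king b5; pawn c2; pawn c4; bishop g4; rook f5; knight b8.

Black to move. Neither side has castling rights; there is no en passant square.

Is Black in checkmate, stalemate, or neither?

neither

Black to move; black king on b5.
In check: no.
Legal moves for Black include: Nd7, Nc6, Na6, Rf8, Rf7, Rf6, Rh5+, Rg5, Re5, Rd5, Rc5, Rf4, Rf3, Rf2, Rf1, Kc6, Ka6, Kc5, ... (list truncated; more exist).
Black has legal moves and is not in check → neither.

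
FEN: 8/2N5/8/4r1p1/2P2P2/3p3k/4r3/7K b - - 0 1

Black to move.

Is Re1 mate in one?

yes

After Re1: white king on h1; in check: yes, from the black rook on e1.
King squares — g1: attacked by Re1; g2: attacked by Kh3; h2: attacked by Kh3.
White has no legal moves → checkmate.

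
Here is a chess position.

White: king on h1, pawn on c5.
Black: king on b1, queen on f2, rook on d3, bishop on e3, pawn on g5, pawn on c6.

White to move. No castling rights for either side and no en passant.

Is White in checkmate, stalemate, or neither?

White to move; white king on h1.
In check: no.
King squares — g1: attacked by Qf2; g2: attacked by Qf2; h2: attacked by Qf2.
Legal moves for White: none.
Not in check and no legal moves → stalemate.

stalemate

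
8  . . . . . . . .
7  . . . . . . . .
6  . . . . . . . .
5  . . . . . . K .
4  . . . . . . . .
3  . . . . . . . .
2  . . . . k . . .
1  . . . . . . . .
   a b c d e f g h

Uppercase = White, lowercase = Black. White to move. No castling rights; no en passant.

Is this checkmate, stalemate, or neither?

neither

White to move; white king on g5.
In check: no.
Legal moves for White: Kh6, Kg6, Kf6, Kh5, Kf5, Kh4, Kg4, Kf4.
White has 8 legal moves and is not in check → neither.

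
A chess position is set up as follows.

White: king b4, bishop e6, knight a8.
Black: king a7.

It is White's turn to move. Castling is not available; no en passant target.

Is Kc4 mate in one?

no

After Kc4: black king on a7; in check: no.
Black is not in check, so this cannot be checkmate.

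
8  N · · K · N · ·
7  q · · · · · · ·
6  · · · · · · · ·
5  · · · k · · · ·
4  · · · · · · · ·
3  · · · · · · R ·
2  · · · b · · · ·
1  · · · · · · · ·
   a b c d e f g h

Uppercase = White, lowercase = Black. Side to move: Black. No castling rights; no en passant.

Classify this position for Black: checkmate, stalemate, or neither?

neither

Black to move; black king on d5.
In check: no.
Legal moves for Black include: Qb8+, Qxa8+, Qh7, Qg7, Qf7, Qe7+, Qd7+, Qc7+, Qb7, Qb6+, Qa6, Qc5, Qa5+, Qd4, Qa4, Qe3, Qa3, Qf2, ... (list truncated; more exist).
Black has legal moves and is not in check → neither.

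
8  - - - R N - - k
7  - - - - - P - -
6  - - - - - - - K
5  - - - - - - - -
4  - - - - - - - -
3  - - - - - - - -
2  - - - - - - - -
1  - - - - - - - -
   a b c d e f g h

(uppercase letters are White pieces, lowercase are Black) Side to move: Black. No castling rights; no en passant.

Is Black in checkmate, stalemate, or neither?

Black to move; black king on h8.
In check: no.
King squares — g7: attacked by Kh6; h7: attacked by Kh6; g8: attacked by Pf7.
Legal moves for Black: none.
Not in check and no legal moves → stalemate.

stalemate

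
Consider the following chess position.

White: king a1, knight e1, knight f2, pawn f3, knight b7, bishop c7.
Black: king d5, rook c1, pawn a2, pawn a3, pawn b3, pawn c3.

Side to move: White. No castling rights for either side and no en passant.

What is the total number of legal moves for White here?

White to move; king on a1.
In check: yes, from the black rook on c1.
Legal moves: none.
Count: 0.

0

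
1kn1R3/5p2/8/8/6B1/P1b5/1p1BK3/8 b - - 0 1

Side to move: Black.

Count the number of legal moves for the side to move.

Black to move; king on b8.
In check: no.
Legal moves: Ka8, Kc7, Kb7, Ka7, Bh8, Bg7, Bf6, Be5, Ba5, Bd4, Bb4, Bxd2, f6, b1=Q, b1=R, b1=B, b1=N, f5.
Count: 18.

18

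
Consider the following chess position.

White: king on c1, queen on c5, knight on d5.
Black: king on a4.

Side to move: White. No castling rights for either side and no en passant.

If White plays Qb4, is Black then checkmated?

yes

After Qb4: black king on a4; in check: yes, from the white queen on b4.
King squares — a3: attacked by Qb4; b3: attacked by Qb4; b4: attacked by Nd5; a5: attacked by Qb4; b5: attacked by Qb4.
Black has no legal moves → checkmate.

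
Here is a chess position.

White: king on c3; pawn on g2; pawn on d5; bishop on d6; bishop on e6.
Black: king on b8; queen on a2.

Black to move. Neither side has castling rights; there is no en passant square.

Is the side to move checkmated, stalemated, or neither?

neither

Black to move; black king on b8.
In check: yes, from the white bishop on d6.
Legal moves for Black: Ka8, Kb7, Ka7.
Black is in check but has 3 legal moves → neither.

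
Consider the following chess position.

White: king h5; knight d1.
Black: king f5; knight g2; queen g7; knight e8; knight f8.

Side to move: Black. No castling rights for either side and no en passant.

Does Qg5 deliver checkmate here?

After Qg5: white king on h5; in check: yes, from the black queen on g5.
King squares — g4: attacked by Kf5; h4: attacked by Ng2; g5: attacked by Kf5; g6: attacked by Kf5; h6: attacked by Qg5.
White has no legal moves → checkmate.

yes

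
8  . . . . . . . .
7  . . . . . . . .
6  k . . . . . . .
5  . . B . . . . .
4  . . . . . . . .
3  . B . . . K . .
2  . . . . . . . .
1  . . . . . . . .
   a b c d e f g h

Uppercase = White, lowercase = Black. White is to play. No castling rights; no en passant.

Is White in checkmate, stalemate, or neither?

White to move; white king on f3.
In check: no.
Legal moves for White include: Bf8, Be7, Ba7, Bd6, Bb6, Bd4, Bb4, Be3, Ba3, Bf2, Bg1, Kg4, Kf4, Ke4, Kg3, Ke3, Kg2, Kf2, ... (list truncated; more exist).
White has legal moves and is not in check → neither.

neither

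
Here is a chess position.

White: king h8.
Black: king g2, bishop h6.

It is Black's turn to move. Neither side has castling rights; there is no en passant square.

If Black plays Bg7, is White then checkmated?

no

After Bg7: white king on h8; in check: yes, from the black bishop on g7.
White has 3 legal replies: Kg8, Kh7, Kxg7.
In check but a legal move exists → not checkmate.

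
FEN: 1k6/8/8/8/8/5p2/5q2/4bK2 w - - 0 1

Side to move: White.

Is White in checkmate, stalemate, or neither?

checkmate

White to move; white king on f1.
In check: yes, from the black queen on f2.
King squares — e1: attacked by Qf2; g1: attacked by Qf2; e2: attacked by Qf2; f2: attacked by Be1; g2: attacked by Qf2.
Legal moves for White: none.
In check with no legal moves → checkmate.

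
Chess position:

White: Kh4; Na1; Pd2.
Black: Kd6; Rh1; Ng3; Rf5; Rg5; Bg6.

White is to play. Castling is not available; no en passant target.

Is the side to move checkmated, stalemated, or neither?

checkmate

White to move; white king on h4.
In check: yes, from the black rook on h1.
King squares — g3: attacked by Rg5; h3: attacked by Rh1; g4: attacked by Rg5; g5: attacked by Rf5; h5: attacked by Rh1.
Legal moves for White: none.
In check with no legal moves → checkmate.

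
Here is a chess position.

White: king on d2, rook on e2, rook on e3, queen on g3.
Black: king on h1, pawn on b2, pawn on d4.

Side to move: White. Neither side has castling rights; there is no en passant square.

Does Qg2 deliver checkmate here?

After Qg2: black king on h1; in check: yes, from the white queen on g2.
King squares — g1: attacked by Qg2; g2: attacked by Re2; h2: attacked by Qg2.
Black has no legal moves → checkmate.

yes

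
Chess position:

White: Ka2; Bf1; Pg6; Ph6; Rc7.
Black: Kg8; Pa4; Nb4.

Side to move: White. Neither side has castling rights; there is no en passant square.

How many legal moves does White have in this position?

4

White to move; king on a2.
In check: yes, from the black knight on b4.
Legal moves: Ka3, Kb2, Kb1, Ka1.
Count: 4.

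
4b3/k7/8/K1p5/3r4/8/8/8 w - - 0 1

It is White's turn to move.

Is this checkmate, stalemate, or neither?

stalemate

White to move; white king on a5.
In check: no.
King squares — a4: attacked by Rd4; b4: attacked by Rd4; b5: attacked by Be8; a6: attacked by Ka7; b6: attacked by Ka7.
Legal moves for White: none.
Not in check and no legal moves → stalemate.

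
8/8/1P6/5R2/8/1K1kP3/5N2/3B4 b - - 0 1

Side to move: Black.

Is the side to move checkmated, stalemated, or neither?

neither

Black to move; black king on d3.
In check: yes, from the white knight on f2.
Legal moves for Black: Kxe3, Kd2.
Black is in check but has 2 legal moves → neither.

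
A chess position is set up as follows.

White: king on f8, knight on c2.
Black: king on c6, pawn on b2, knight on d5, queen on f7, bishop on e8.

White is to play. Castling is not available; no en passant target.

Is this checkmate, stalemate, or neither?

White to move; white king on f8.
In check: yes, from the black queen on f7.
King squares — e7: attacked by Nd5; f7: attacked by Be8; g7: attacked by Qf7; e8: attacked by Qf7; g8: attacked by Qf7.
Legal moves for White: none.
In check with no legal moves → checkmate.

checkmate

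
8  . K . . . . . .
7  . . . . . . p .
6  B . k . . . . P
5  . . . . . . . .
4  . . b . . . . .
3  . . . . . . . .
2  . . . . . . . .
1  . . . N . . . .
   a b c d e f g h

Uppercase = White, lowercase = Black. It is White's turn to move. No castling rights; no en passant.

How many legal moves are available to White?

13

White to move; king on b8.
In check: no.
Legal moves: Kc8, Ka8, Ka7, Bc8, Bb7+, Bb5+, Bxc4, Ne3, Nc3, Nf2, Nb2, hxg7, h7.
Count: 13.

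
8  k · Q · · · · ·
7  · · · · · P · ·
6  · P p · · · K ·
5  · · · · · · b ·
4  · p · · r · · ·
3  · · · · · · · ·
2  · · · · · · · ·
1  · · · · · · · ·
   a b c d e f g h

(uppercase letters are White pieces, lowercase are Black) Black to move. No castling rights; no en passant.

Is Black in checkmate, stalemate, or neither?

checkmate

Black to move; black king on a8.
In check: yes, from the white queen on c8.
King squares — a7: attacked by Pb6; b7: attacked by Qc8; b8: attacked by Qc8.
Legal moves for Black: none.
In check with no legal moves → checkmate.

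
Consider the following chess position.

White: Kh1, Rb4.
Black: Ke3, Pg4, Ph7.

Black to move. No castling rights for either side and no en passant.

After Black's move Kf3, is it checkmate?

After Kf3: white king on h1; in check: no.
White is not in check, so this cannot be checkmate.

no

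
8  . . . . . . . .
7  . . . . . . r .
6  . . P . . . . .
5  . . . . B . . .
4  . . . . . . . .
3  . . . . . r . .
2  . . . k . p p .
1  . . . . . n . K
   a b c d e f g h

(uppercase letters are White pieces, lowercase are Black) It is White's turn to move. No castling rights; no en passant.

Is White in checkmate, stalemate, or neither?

White to move; white king on h1.
In check: yes, from the black pawn on g2.
King squares — g1: attacked by Pf2; g2: attacked by Rg7; h2: attacked by Nf1.
Legal moves for White: none.
In check with no legal moves → checkmate.

checkmate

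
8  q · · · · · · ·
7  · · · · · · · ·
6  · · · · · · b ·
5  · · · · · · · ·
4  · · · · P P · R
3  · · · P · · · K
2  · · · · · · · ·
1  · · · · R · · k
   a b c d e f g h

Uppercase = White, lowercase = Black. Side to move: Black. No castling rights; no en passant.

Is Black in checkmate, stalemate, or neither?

checkmate

Black to move; black king on h1.
In check: yes, from the white rook on e1.
King squares — g1: attacked by Re1; g2: attacked by Kh3; h2: attacked by Kh3.
Legal moves for Black: none.
In check with no legal moves → checkmate.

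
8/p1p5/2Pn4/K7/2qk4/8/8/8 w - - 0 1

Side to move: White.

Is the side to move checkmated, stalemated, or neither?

White to move; white king on a5.
In check: no.
King squares — a4: attacked by Qc4; b4: attacked by Qc4; b5: attacked by Qc4; a6: attacked by Qc4; b6: attacked by Pa7.
Legal moves for White: none.
Not in check and no legal moves → stalemate.

stalemate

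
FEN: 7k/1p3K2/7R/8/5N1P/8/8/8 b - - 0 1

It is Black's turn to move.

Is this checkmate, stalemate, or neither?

checkmate

Black to move; black king on h8.
In check: yes, from the white rook on h6.
King squares — g7: attacked by Kf7; h7: attacked by Rh6; g8: attacked by Kf7.
Legal moves for Black: none.
In check with no legal moves → checkmate.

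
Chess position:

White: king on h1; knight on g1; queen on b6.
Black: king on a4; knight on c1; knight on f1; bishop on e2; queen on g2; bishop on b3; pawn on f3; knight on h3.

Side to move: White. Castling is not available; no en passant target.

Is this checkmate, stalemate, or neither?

White to move; white king on h1.
In check: yes, from the black queen on g2.
King squares — g1: own knight; g2: attacked by Pf3; h2: attacked by Nf1.
Legal moves for White: none.
In check with no legal moves → checkmate.

checkmate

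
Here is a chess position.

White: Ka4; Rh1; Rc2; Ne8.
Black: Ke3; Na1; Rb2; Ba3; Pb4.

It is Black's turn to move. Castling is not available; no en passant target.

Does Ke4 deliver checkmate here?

After Ke4: white king on a4; in check: no.
White is not in check, so this cannot be checkmate.

no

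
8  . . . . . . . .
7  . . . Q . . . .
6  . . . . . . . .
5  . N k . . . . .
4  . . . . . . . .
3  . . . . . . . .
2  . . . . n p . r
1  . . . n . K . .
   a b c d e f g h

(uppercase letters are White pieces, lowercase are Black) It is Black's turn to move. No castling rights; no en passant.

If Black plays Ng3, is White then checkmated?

After Ng3: white king on f1; in check: yes, from the black knight on g3.
King squares — e1: attacked by Pf2; g1: attacked by Pf2; e2: attacked by Ng3; f2: attacked by Nd1; g2: attacked by Rh2.
White has no legal moves → checkmate.

yes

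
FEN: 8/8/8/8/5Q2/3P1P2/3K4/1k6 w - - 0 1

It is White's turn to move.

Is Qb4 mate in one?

After Qb4: black king on b1; in check: yes, from the white queen on b4.
Black has 2 legal replies: Ka2, Ka1.
In check but a legal move exists → not checkmate.

no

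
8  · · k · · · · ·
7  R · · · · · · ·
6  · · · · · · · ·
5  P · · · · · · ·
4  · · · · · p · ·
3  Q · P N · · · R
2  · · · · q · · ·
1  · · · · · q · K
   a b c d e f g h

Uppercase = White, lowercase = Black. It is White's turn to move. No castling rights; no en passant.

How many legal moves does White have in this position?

White to move; king on h1.
In check: yes, from the black queen on f1.
Legal moves: none.
Count: 0.

0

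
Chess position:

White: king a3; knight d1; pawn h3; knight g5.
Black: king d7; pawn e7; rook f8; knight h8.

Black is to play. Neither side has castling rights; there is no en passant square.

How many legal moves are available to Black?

Black to move; king on d7.
In check: no.
Legal moves: Nf7, Ng6, Rg8, Re8, Rd8, Rc8, Rb8, Ra8+, Rf7, Rf6, Rf5, Rf4, Rf3+, Rf2, Rf1, Ke8, Kd8, Kc8, Kc7, Kd6, Kc6, e6, e5.
Count: 23.

23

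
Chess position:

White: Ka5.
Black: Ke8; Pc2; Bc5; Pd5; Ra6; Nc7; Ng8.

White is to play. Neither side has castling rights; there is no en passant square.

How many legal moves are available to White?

White to move; king on a5.
In check: yes, from the black rook on a6.
Legal moves: none.
Count: 0.

0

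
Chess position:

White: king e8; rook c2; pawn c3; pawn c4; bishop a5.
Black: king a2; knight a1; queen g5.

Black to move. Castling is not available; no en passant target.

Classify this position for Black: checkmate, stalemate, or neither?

Black to move; black king on a2.
In check: yes, from the white rook on c2.
Legal moves for Black: Kb3, Ka3, Kb1, Nxc2.
Black is in check but has 4 legal moves → neither.

neither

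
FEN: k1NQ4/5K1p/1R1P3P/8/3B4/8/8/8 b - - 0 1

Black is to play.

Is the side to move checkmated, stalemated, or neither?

stalemate

Black to move; black king on a8.
In check: no.
King squares — a7: attacked by Nc8; b7: attacked by Rb6; b8: attacked by Rb6.
Legal moves for Black: none.
Not in check and no legal moves → stalemate.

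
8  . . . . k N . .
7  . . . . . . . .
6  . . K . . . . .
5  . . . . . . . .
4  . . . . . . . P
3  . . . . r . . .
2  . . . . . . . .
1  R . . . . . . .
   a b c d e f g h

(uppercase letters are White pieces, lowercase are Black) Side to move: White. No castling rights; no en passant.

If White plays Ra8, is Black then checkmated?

no

After Ra8: black king on e8; in check: yes, from the white rook on a8.
Black has 2 legal replies: Kf7, Ke7.
In check but a legal move exists → not checkmate.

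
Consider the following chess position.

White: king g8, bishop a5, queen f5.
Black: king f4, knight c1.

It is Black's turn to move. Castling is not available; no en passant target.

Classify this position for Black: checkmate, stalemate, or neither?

Black to move; black king on f4.
In check: yes, from the white queen on f5.
King squares — e3: available; f3: attacked by Qf5; g3: available; e4: attacked by Qf5; g4: attacked by Qf5; e5: attacked by Qf5; f5: available; g5: attacked by Qf5.
Legal moves for Black: Kxf5, Kg3, Ke3.
Black is in check but has 3 legal moves → neither.

neither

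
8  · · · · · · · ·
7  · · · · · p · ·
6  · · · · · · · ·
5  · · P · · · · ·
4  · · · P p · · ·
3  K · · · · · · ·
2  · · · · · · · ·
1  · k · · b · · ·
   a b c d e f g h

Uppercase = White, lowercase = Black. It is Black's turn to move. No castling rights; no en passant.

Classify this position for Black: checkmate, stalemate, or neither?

neither

Black to move; black king on b1.
In check: no.
Legal moves for Black: Ba5, Bh4, Bb4+, Bg3, Bc3, Bf2, Bd2, Kc2, Kc1, Ka1, f6, e3, f5.
Black has 13 legal moves and is not in check → neither.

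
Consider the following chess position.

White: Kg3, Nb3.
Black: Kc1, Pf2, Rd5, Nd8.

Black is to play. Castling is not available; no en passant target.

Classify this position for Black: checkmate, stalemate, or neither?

neither

Black to move; black king on c1.
In check: yes, from the white knight on b3.
King squares — b1: available; d1: available; b2: available; c2: available; d2: attacked by Nb3.
Legal moves for Black: Kc2, Kb2, Kd1, Kb1.
Black is in check but has 4 legal moves → neither.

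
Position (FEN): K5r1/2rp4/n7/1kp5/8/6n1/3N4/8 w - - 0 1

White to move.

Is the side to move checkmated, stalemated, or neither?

checkmate

White to move; white king on a8.
In check: yes, from the black rook on g8.
King squares — a7: attacked by Rc7; b7: attacked by Rc7; b8: attacked by Na6.
Legal moves for White: none.
In check with no legal moves → checkmate.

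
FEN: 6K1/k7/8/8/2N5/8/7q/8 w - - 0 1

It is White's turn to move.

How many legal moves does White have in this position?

11

White to move; king on g8.
In check: no.
Legal moves: Kf8, Kg7, Kf7, Nd6, Nb6, Ne5, Na5, Ne3, Na3, Nd2, Nb2.
Count: 11.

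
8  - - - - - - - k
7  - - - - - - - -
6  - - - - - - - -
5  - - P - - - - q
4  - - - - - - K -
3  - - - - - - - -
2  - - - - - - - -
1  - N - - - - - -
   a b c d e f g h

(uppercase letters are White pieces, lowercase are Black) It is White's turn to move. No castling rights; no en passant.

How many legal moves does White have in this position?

3

White to move; king on g4.
In check: yes, from the black queen on h5.
Legal moves: Kxh5, Kf4, Kg3.
Count: 3.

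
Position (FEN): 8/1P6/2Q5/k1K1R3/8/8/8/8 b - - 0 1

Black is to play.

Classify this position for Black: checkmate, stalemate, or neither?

stalemate

Black to move; black king on a5.
In check: no.
King squares — a4: attacked by Qc6; b4: attacked by Kc5; b5: attacked by Kc5; a6: attacked by Qc6; b6: attacked by Kc5.
Legal moves for Black: none.
Not in check and no legal moves → stalemate.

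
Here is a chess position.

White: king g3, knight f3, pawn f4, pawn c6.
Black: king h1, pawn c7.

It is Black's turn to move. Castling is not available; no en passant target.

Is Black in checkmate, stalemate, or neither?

Black to move; black king on h1.
In check: no.
King squares — g1: attacked by Nf3; g2: attacked by Kg3; h2: attacked by Nf3.
Legal moves for Black: none.
Not in check and no legal moves → stalemate.

stalemate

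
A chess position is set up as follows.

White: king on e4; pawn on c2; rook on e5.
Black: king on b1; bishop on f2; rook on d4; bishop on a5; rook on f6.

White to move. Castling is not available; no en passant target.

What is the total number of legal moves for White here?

White to move; king on e4.
In check: yes, from the black rook on d4.
Legal moves: none.
Count: 0.

0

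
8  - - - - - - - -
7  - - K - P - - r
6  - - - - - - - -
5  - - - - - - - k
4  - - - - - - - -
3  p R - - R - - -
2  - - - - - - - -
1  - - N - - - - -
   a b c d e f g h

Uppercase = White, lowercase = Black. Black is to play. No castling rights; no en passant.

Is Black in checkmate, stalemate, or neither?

Black to move; black king on h5.
In check: no.
Legal moves for Black: Rh8, Rg7, Rf7, Rxe7+, Rh6, Kh6, Kg6, Kg5, Kh4, Kg4, a2.
Black has 11 legal moves and is not in check → neither.

neither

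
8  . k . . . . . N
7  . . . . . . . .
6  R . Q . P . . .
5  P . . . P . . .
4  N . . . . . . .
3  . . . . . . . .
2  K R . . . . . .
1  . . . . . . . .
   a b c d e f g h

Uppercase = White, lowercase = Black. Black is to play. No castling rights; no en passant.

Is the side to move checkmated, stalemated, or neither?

checkmate

Black to move; black king on b8.
In check: yes, from the white rook on b2.
King squares — a7: attacked by Ra6; b7: attacked by Rb2; c7: attacked by Qc6; a8: attacked by Ra6; c8: attacked by Qc6.
Legal moves for Black: none.
In check with no legal moves → checkmate.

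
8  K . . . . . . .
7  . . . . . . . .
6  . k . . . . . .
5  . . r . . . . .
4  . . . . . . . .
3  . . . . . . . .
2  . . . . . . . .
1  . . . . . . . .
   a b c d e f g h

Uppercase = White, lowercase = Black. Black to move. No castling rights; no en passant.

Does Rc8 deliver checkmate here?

yes

After Rc8: white king on a8; in check: yes, from the black rook on c8.
King squares — a7: attacked by Kb6; b7: attacked by Kb6; b8: attacked by Rc8.
White has no legal moves → checkmate.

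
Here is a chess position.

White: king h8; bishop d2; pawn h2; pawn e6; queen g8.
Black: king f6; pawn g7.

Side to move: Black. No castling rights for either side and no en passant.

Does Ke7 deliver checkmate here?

no

After Ke7: white king on h8; in check: no.
White is not in check, so this cannot be checkmate.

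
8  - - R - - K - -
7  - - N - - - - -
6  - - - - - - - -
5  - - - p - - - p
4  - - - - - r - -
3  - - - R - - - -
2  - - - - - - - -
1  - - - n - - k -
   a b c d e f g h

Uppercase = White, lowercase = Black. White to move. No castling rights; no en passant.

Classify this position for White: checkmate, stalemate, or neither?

neither

White to move; white king on f8.
In check: yes, from the black rook on f4.
Legal moves for White: Kg8, Ke8, Kg7, Ke7.
White is in check but has 4 legal moves → neither.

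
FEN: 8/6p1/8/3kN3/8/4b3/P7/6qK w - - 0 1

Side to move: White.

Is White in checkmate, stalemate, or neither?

White to move; white king on h1.
In check: yes, from the black queen on g1.
King squares — g1: attacked by Be3; g2: attacked by Qg1; h2: attacked by Qg1.
Legal moves for White: none.
In check with no legal moves → checkmate.

checkmate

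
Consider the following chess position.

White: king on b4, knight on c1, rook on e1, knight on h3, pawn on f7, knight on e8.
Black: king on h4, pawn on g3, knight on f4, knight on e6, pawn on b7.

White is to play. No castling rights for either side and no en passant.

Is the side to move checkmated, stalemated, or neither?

neither

White to move; white king on b4.
In check: no.
Legal moves for White include: Ng7, Nc7, Nf6, Nd6, Kb5, Ka5, Kc4, Ka4, Kc3, Kb3, Ka3, Ng5, Nxf4, Nf2, Ng1, Rxe6, Re5, Re4, ... (list truncated; more exist).
White has legal moves and is not in check → neither.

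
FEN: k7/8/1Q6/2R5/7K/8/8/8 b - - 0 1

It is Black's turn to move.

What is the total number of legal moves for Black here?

Black to move; king on a8.
In check: no.
Legal moves: none.
Count: 0.

0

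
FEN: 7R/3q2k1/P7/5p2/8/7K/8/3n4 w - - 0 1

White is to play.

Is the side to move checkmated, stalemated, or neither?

neither

White to move; white king on h3.
In check: no.
Legal moves for White: Rg8+, Rf8, Re8, Rd8, Rc8, Rb8, Ra8, Rh7+, Rh6, Rh5, Rh4, Kh4, Kg3, Kh2, Kg2, a7.
White has 16 legal moves and is not in check → neither.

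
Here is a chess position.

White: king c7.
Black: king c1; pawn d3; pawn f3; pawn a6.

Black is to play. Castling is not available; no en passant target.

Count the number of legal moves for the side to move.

Black to move; king on c1.
In check: no.
Legal moves: Kd2, Kc2, Kb2, Kd1, Kb1, a5, f2, d2.
Count: 8.

8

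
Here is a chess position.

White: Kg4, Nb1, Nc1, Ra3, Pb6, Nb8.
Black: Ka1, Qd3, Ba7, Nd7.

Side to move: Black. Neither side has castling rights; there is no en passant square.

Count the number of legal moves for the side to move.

Black to move; king on a1.
In check: yes, from the white rook on a3.
Legal moves: Kb2, Kxb1, Qxa3.
Count: 3.

3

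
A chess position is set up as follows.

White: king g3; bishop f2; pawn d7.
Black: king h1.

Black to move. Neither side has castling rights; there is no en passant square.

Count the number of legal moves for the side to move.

0

Black to move; king on h1.
In check: no.
Legal moves: none.
Count: 0.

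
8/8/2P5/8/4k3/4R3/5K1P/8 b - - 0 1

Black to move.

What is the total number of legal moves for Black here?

4

Black to move; king on e4.
In check: yes, from the white rook on e3.
Legal moves: Kf5, Kd5, Kf4, Kd4.
Count: 4.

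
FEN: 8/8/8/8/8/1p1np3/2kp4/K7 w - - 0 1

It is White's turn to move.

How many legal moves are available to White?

0

White to move; king on a1.
In check: no.
Legal moves: none.
Count: 0.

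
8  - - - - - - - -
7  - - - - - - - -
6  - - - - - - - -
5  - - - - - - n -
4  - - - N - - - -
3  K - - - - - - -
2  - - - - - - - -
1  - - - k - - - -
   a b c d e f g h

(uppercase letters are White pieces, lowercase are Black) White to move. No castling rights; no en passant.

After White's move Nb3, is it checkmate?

no

After Nb3: black king on d1; in check: no.
Black is not in check, so this cannot be checkmate.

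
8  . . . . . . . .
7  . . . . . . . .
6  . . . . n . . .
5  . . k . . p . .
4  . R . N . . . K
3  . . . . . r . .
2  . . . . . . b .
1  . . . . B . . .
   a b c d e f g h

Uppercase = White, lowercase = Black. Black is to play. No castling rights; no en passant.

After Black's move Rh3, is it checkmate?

yes

After Rh3: white king on h4; in check: yes, from the black rook on h3.
King squares — g3: attacked by Rh3; h3: attacked by Bg2; g4: attacked by Pf5; g5: attacked by Ne6; h5: attacked by Rh3.
White has no legal moves → checkmate.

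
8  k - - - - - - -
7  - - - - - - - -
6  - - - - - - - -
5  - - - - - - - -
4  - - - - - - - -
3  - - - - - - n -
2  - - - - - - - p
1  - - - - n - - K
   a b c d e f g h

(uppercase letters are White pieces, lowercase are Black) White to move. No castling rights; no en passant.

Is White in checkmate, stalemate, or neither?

White to move; white king on h1.
In check: yes, from the black knight on g3.
Legal moves for White: Kxh2.
White is in check but has 1 legal move → neither.

neither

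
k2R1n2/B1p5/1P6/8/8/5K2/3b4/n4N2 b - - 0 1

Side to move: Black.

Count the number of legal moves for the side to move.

Black to move; king on a8.
In check: yes, from the white rook on d8.
Legal moves: Kb7.
Count: 1.

1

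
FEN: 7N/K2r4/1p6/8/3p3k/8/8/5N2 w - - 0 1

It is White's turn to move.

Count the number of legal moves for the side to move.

4

White to move; king on a7.
In check: yes, from the black rook on d7.
Legal moves: Kb8, Ka8, Kxb6, Ka6.
Count: 4.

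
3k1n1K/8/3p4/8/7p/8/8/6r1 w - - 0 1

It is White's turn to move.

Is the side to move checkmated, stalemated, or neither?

White to move; white king on h8.
In check: no.
King squares — g7: attacked by Rg1; h7: attacked by Nf8; g8: attacked by Rg1.
Legal moves for White: none.
Not in check and no legal moves → stalemate.

stalemate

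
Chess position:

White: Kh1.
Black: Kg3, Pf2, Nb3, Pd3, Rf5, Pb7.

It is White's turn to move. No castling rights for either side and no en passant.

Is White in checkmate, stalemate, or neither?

stalemate

White to move; white king on h1.
In check: no.
King squares — g1: attacked by Pf2; g2: attacked by Kg3; h2: attacked by Kg3.
Legal moves for White: none.
Not in check and no legal moves → stalemate.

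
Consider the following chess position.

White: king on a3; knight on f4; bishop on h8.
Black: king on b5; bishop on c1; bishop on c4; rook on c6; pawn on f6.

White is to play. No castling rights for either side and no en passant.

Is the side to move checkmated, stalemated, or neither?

White to move; white king on a3.
In check: yes, from the black bishop on c1.
King squares — a2: attacked by Bc4; b2: attacked by Bc1; b3: attacked by Bc4; a4: attacked by Kb5; b4: attacked by Kb5.
Legal moves for White: none.
In check with no legal moves → checkmate.

checkmate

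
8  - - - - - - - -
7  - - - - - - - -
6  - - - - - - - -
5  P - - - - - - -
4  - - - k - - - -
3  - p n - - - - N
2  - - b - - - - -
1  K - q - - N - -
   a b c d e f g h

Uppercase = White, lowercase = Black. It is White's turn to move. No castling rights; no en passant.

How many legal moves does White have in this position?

0

White to move; king on a1.
In check: yes, from the black queen on c1.
Legal moves: none.
Count: 0.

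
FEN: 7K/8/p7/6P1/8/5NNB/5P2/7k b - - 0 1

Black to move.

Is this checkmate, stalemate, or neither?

Black to move; black king on h1.
In check: yes, from the white knight on g3.
King squares — g1: attacked by Nf3; g2: attacked by Bh3; h2: attacked by Nf3.
Legal moves for Black: none.
In check with no legal moves → checkmate.

checkmate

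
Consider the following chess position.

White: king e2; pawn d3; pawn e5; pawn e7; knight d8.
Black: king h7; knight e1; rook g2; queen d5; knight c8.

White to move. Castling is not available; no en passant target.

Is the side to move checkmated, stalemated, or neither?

White to move; white king on e2.
In check: yes, from the black rook on g2.
King squares — d1: available; e1: available; f1: available; d2: attacked by Rg2; f2: attacked by Rg2; d3: own pawn; e3: available; f3: attacked by Ne1.
Legal moves for White: Ke3, Kf1, Kxe1, Kd1.
White is in check but has 4 legal moves → neither.

neither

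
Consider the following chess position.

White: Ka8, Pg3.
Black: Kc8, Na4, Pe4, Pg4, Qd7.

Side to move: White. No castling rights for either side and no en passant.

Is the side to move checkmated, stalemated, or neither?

stalemate

White to move; white king on a8.
In check: no.
King squares — a7: attacked by Qd7; b7: attacked by Qd7; b8: attacked by Kc8.
Legal moves for White: none.
Not in check and no legal moves → stalemate.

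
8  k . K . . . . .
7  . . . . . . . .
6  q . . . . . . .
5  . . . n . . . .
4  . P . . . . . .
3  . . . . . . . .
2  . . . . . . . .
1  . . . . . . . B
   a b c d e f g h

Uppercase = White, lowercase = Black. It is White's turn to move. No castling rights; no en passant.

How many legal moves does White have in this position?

2

White to move; king on c8.
In check: yes, from the black queen on a6.
Legal moves: Kd8, Kd7.
Count: 2.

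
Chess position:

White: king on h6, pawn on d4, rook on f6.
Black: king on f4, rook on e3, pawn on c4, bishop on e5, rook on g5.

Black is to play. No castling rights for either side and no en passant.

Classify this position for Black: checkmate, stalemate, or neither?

Black to move; black king on f4.
In check: yes, from the white rook on f6.
Legal moves for Black: Kg4, Ke4, Kg3, Rf5, Bxf6.
Black is in check but has 5 legal moves → neither.

neither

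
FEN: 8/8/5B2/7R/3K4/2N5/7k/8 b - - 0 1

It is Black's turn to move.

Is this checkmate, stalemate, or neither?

neither

Black to move; black king on h2.
In check: yes, from the white rook on h5.
King squares — g1: available; h1: attacked by Rh5; g2: available; g3: available; h3: attacked by Rh5.
Legal moves for Black: Kg3, Kg2, Kg1.
Black is in check but has 3 legal moves → neither.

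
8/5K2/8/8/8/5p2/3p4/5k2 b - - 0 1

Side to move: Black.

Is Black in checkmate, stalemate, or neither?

neither

Black to move; black king on f1.
In check: no.
Legal moves for Black: Kg2, Kf2, Ke2, Kg1, Ke1, f2, d1=Q, d1=R, d1=B, d1=N.
Black has 10 legal moves and is not in check → neither.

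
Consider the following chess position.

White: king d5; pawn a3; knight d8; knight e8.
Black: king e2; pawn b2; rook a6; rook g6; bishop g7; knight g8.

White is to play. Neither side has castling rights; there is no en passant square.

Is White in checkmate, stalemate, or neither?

neither

White to move; white king on d5.
In check: no.
Legal moves for White: Nxg7, Nc7, Nf6, Nd6, Nf7, Nb7, Ne6, Nc6, Kc5, Ke4, Kc4, a4.
White has 12 legal moves and is not in check → neither.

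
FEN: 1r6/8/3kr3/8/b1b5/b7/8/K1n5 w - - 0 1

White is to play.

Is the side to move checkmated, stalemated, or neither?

stalemate

White to move; white king on a1.
In check: no.
King squares — b1: attacked by Rb8; a2: attacked by Nc1; b2: attacked by Ba3.
Legal moves for White: none.
Not in check and no legal moves → stalemate.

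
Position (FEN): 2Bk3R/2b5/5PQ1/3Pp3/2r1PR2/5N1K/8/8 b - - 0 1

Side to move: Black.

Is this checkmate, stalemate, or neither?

Black to move; black king on d8.
In check: yes, from the white rook on h8.
King squares — c7: own bishop; d7: attacked by Bc8; e7: attacked by Pf6; c8: attacked by Rh8; e8: attacked by Qg6.
Legal moves for Black: none.
In check with no legal moves → checkmate.

checkmate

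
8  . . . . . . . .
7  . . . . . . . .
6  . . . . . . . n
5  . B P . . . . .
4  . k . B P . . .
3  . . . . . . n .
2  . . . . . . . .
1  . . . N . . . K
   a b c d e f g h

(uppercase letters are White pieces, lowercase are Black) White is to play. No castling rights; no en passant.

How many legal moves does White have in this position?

3

White to move; king on h1.
In check: yes, from the black knight on g3.
Legal moves: Kh2, Kg2, Kg1.
Count: 3.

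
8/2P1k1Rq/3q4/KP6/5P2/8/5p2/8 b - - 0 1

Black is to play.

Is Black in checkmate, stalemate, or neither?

neither

Black to move; black king on e7.
In check: yes, from the white rook on g7.
King squares — d6: own queen; e6: available; f6: available; d7: attacked by Rg7; f7: attacked by Rg7; d8: attacked by Pc7; e8: available; f8: available.
Legal moves for Black: Kf8, Ke8, Kf6, Ke6, Qxg7.
Black is in check but has 5 legal moves → neither.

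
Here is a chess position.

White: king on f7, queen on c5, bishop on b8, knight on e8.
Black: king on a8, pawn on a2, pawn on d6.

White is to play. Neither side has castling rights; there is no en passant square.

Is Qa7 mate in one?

After Qa7: black king on a8; in check: yes, from the white queen on a7.
King squares — a7: attacked by Bb8; b7: attacked by Qa7; b8: attacked by Qa7.
Black has no legal moves → checkmate.

yes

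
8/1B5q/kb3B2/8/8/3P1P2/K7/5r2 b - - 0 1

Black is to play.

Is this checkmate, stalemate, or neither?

neither

Black to move; black king on a6.
In check: yes, from the white bishop on b7.
King squares — a5: available; b5: available; b6: own bishop; a7: available; b7: available.
Legal moves for Black: Kxb7, Ka7, Kb5, Ka5, Qxb7.
Black is in check but has 5 legal moves → neither.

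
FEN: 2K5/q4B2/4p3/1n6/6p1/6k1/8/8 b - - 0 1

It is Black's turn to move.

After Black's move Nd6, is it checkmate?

no

After Nd6: white king on c8; in check: yes, from the black knight on d6.
White has 1 legal reply: Kd8.
In check but a legal move exists → not checkmate.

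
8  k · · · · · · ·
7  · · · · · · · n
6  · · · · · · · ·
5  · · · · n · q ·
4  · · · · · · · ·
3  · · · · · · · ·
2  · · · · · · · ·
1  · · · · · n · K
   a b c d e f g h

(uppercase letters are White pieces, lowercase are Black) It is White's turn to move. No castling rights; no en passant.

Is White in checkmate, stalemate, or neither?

stalemate

White to move; white king on h1.
In check: no.
King squares — g1: attacked by Qg5; g2: attacked by Qg5; h2: attacked by Nf1.
Legal moves for White: none.
Not in check and no legal moves → stalemate.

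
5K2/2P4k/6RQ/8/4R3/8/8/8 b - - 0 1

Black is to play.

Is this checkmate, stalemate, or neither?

Black to move; black king on h7.
In check: yes, from the white queen on h6.
King squares — g6: attacked by Qh6; h6: attacked by Rg6; g7: attacked by Rg6; g8: attacked by Rg6; h8: attacked by Qh6.
Legal moves for Black: none.
In check with no legal moves → checkmate.

checkmate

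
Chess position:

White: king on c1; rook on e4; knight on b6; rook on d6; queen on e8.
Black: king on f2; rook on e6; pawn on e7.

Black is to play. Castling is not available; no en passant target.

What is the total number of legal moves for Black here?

Black to move; king on f2.
In check: no.
Legal moves: Rh6, Rg6, Rf6, Rxd6, Re5, Rxe4, Kg3, Kf3, Kg2, Kg1, Kf1, exd6.
Count: 12.

12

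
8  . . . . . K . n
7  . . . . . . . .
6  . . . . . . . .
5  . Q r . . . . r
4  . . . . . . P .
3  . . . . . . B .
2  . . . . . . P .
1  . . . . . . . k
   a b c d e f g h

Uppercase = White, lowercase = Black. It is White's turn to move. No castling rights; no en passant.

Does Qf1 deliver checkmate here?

yes

After Qf1: black king on h1; in check: yes, from the white queen on f1.
King squares — g1: attacked by Qf1; g2: attacked by Qf1; h2: attacked by Bg3.
Black has no legal moves → checkmate.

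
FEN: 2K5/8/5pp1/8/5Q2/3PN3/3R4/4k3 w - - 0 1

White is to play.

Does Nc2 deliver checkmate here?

yes

After Nc2: black king on e1; in check: yes, from the white knight on c2.
King squares — d1: attacked by Rd2; f1: attacked by Qf4; d2: attacked by Qf4; e2: attacked by Rd2; f2: attacked by Rd2.
Black has no legal moves → checkmate.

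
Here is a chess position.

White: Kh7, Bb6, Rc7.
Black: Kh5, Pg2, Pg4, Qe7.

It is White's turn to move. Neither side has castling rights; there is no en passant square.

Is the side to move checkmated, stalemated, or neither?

White to move; white king on h7.
In check: yes, from the black queen on e7.
Legal moves for White: Kh8, Kg8, Rxe7.
White is in check but has 3 legal moves → neither.

neither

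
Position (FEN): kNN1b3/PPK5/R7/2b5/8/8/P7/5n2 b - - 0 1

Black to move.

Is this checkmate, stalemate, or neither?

Black to move; black king on a8.
In check: yes, from the white pawn on b7.
King squares — a7: attacked by Ra6; b7: attacked by Kc7; b8: attacked by Pa7.
Legal moves for Black: none.
In check with no legal moves → checkmate.

checkmate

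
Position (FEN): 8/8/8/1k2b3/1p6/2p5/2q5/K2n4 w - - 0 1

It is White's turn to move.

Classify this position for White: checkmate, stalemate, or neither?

White to move; white king on a1.
In check: no.
King squares — b1: attacked by Qc2; a2: attacked by Qc2; b2: attacked by Nd1.
Legal moves for White: none.
Not in check and no legal moves → stalemate.

stalemate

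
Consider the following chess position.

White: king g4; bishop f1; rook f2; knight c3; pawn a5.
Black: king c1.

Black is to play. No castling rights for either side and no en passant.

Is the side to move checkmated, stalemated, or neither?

stalemate

Black to move; black king on c1.
In check: no.
King squares — b1: attacked by Nc3; d1: attacked by Nc3; b2: attacked by Rf2; c2: attacked by Rf2; d2: attacked by Rf2.
Legal moves for Black: none.
Not in check and no legal moves → stalemate.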